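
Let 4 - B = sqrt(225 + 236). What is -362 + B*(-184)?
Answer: -1098 + 184*sqrt(461) ≈ 2852.6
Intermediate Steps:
B = 4 - sqrt(461) (B = 4 - sqrt(225 + 236) = 4 - sqrt(461) ≈ -17.471)
-362 + B*(-184) = -362 + (4 - sqrt(461))*(-184) = -362 + (-736 + 184*sqrt(461)) = -1098 + 184*sqrt(461)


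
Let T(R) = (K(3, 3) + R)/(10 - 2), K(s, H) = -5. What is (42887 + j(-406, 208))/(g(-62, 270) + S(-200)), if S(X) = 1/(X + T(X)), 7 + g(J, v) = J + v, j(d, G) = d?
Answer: 76678205/362797 ≈ 211.35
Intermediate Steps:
T(R) = -5/8 + R/8 (T(R) = (-5 + R)/(10 - 2) = (-5 + R)/8 = (-5 + R)*(1/8) = -5/8 + R/8)
g(J, v) = -7 + J + v (g(J, v) = -7 + (J + v) = -7 + J + v)
S(X) = 1/(-5/8 + 9*X/8) (S(X) = 1/(X + (-5/8 + X/8)) = 1/(-5/8 + 9*X/8))
(42887 + j(-406, 208))/(g(-62, 270) + S(-200)) = (42887 - 406)/((-7 - 62 + 270) + 8/(-5 + 9*(-200))) = 42481/(201 + 8/(-5 - 1800)) = 42481/(201 + 8/(-1805)) = 42481/(201 + 8*(-1/1805)) = 42481/(201 - 8/1805) = 42481/(362797/1805) = 42481*(1805/362797) = 76678205/362797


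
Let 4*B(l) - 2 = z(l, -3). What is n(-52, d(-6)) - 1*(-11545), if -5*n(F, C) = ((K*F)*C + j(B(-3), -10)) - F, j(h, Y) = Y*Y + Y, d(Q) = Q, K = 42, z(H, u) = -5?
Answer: 44479/5 ≈ 8895.8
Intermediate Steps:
B(l) = -3/4 (B(l) = 1/2 + (1/4)*(-5) = 1/2 - 5/4 = -3/4)
j(h, Y) = Y + Y**2 (j(h, Y) = Y**2 + Y = Y + Y**2)
n(F, C) = -18 + F/5 - 42*C*F/5 (n(F, C) = -(((42*F)*C - 10*(1 - 10)) - F)/5 = -((42*C*F - 10*(-9)) - F)/5 = -((42*C*F + 90) - F)/5 = -((90 + 42*C*F) - F)/5 = -(90 - F + 42*C*F)/5 = -18 + F/5 - 42*C*F/5)
n(-52, d(-6)) - 1*(-11545) = (-18 + (1/5)*(-52) - 42/5*(-6)*(-52)) - 1*(-11545) = (-18 - 52/5 - 13104/5) + 11545 = -13246/5 + 11545 = 44479/5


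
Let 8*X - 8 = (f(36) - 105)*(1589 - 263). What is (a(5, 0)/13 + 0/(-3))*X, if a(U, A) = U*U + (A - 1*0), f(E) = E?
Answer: -1143575/52 ≈ -21992.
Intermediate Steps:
a(U, A) = A + U² (a(U, A) = U² + (A + 0) = U² + A = A + U²)
X = -45743/4 (X = 1 + ((36 - 105)*(1589 - 263))/8 = 1 + (-69*1326)/8 = 1 + (⅛)*(-91494) = 1 - 45747/4 = -45743/4 ≈ -11436.)
(a(5, 0)/13 + 0/(-3))*X = ((0 + 5²)/13 + 0/(-3))*(-45743/4) = ((0 + 25)*(1/13) + 0*(-⅓))*(-45743/4) = (25*(1/13) + 0)*(-45743/4) = (25/13 + 0)*(-45743/4) = (25/13)*(-45743/4) = -1143575/52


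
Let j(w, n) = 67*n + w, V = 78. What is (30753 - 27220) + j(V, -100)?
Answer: -3089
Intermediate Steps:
j(w, n) = w + 67*n
(30753 - 27220) + j(V, -100) = (30753 - 27220) + (78 + 67*(-100)) = 3533 + (78 - 6700) = 3533 - 6622 = -3089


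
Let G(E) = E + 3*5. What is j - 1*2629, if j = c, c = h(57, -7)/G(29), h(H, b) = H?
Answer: -115619/44 ≈ -2627.7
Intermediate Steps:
G(E) = 15 + E (G(E) = E + 15 = 15 + E)
c = 57/44 (c = 57/(15 + 29) = 57/44 ≈ 1.2955)
j = 57/44 ≈ 1.2955
j - 1*2629 = 57/44 - 1*2629 = 57/44 - 2629 = -115619/44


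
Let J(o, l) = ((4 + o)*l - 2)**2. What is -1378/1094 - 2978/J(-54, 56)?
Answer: -2705554261/2147304294 ≈ -1.2600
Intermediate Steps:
J(o, l) = (-2 + l*(4 + o))**2 (J(o, l) = (l*(4 + o) - 2)**2 = (-2 + l*(4 + o))**2)
-1378/1094 - 2978/J(-54, 56) = -1378/1094 - 2978/(-2 + 4*56 + 56*(-54))**2 = -1378*1/1094 - 2978/(-2 + 224 - 3024)**2 = -689/547 - 2978/((-2802)**2) = -689/547 - 2978/7851204 = -689/547 - 2978*1/7851204 = -689/547 - 1489/3925602 = -2705554261/2147304294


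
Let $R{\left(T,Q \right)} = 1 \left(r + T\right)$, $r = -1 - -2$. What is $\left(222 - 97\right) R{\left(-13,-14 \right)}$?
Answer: $-1500$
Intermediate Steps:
$r = 1$ ($r = -1 + 2 = 1$)
$R{\left(T,Q \right)} = 1 + T$ ($R{\left(T,Q \right)} = 1 \left(1 + T\right) = 1 + T$)
$\left(222 - 97\right) R{\left(-13,-14 \right)} = \left(222 - 97\right) \left(1 - 13\right) = 125 \left(-12\right) = -1500$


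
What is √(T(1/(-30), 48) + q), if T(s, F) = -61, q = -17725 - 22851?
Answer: I*√40637 ≈ 201.59*I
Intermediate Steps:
q = -40576
√(T(1/(-30), 48) + q) = √(-61 - 40576) = √(-40637) = I*√40637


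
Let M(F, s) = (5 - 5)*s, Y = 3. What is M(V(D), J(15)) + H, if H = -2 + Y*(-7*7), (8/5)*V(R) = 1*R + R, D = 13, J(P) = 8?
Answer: -149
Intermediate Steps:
V(R) = 5*R/4 (V(R) = 5*(1*R + R)/8 = 5*(R + R)/8 = 5*(2*R)/8 = 5*R/4)
M(F, s) = 0 (M(F, s) = 0*s = 0)
H = -149 (H = -2 + 3*(-7*7) = -2 + 3*(-49) = -2 - 147 = -149)
M(V(D), J(15)) + H = 0 - 149 = -149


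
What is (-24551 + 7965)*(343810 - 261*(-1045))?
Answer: -10226181230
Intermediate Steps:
(-24551 + 7965)*(343810 - 261*(-1045)) = -16586*(343810 + 272745) = -16586*616555 = -10226181230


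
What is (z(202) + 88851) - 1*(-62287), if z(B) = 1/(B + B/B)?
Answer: 30681015/203 ≈ 1.5114e+5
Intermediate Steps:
z(B) = 1/(1 + B) (z(B) = 1/(B + 1) = 1/(1 + B))
(z(202) + 88851) - 1*(-62287) = (1/(1 + 202) + 88851) - 1*(-62287) = (1/203 + 88851) + 62287 = 18036754/203 + 62287 = 30681015/203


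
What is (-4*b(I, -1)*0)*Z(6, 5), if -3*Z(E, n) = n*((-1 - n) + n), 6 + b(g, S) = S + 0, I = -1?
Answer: 0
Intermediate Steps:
b(g, S) = -6 + S (b(g, S) = -6 + (S + 0) = -6 + S)
Z(E, n) = n/3 (Z(E, n) = -n*((-1 - n) + n)/3 = -n*(-1)/3 = -(-1)*n/3 = n/3)
(-4*b(I, -1)*0)*Z(6, 5) = (-4*(-6 - 1)*0)*((1/3)*5) = (-4*(-7)*0)*(5/3) = (28*0)*(5/3) = 0*(5/3) = 0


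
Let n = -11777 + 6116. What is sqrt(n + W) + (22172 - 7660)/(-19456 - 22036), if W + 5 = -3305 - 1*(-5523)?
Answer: -3628/10373 + 2*I*sqrt(862) ≈ -0.34975 + 58.72*I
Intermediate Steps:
n = -5661
W = 2213 (W = -5 + (-3305 - 1*(-5523)) = -5 + (-3305 + 5523) = -5 + 2218 = 2213)
sqrt(n + W) + (22172 - 7660)/(-19456 - 22036) = sqrt(-5661 + 2213) + (22172 - 7660)/(-19456 - 22036) = sqrt(-3448) + 14512/(-41492) = 2*I*sqrt(862) + 14512*(-1/41492) = 2*I*sqrt(862) - 3628/10373 = -3628/10373 + 2*I*sqrt(862)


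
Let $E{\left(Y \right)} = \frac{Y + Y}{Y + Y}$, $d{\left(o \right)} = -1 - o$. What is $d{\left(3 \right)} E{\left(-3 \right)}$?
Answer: $-4$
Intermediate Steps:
$E{\left(Y \right)} = 1$ ($E{\left(Y \right)} = \frac{2 Y}{2 Y} = 2 Y \frac{1}{2 Y} = 1$)
$d{\left(3 \right)} E{\left(-3 \right)} = \left(-1 - 3\right) 1 = \left(-4\right) 1 = -4$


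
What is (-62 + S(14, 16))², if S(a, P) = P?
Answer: 2116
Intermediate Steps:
(-62 + S(14, 16))² = (-62 + 16)² = (-46)² = 2116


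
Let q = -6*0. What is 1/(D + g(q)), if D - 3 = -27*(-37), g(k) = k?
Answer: 1/1002 ≈ 0.00099800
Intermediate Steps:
q = 0
D = 1002 (D = 3 - 27*(-37) = 3 - 9*(-111) = 3 + 999 = 1002)
1/(D + g(q)) = 1/(1002 + 0) = 1/1002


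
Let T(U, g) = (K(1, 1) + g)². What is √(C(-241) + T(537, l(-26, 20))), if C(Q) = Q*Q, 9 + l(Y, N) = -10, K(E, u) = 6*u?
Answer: 5*√2330 ≈ 241.35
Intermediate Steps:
l(Y, N) = -19 (l(Y, N) = -9 - 10 = -19)
T(U, g) = (6 + g)² (T(U, g) = (6*1 + g)² = (6 + g)²)
C(Q) = Q²
√(C(-241) + T(537, l(-26, 20))) = √((-241)² + (6 - 19)²) = √(58081 + (-13)²) = √(58081 + 169) = √58250 = 5*√2330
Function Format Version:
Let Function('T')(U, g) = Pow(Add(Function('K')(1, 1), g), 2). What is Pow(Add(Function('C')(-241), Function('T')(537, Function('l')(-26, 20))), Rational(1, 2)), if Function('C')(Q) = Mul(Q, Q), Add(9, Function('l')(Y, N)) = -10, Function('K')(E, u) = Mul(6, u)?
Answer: Mul(5, Pow(2330, Rational(1, 2))) ≈ 241.35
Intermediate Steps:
Function('l')(Y, N) = -19 (Function('l')(Y, N) = Add(-9, -10) = -19)
Function('T')(U, g) = Pow(Add(6, g), 2) (Function('T')(U, g) = Pow(Add(Mul(6, 1), g), 2) = Pow(Add(6, g), 2))
Function('C')(Q) = Pow(Q, 2)
Pow(Add(Function('C')(-241), Function('T')(537, Function('l')(-26, 20))), Rational(1, 2)) = Pow(Add(Pow(-241, 2), Pow(Add(6, -19), 2)), Rational(1, 2)) = Pow(Add(58081, Pow(-13, 2)), Rational(1, 2)) = Pow(Add(58081, 169), Rational(1, 2)) = Pow(58250, Rational(1, 2)) = Mul(5, Pow(2330, Rational(1, 2)))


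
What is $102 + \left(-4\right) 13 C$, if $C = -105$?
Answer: $5562$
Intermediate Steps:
$102 + \left(-4\right) 13 C = 102 + \left(-4\right) 13 \left(-105\right) = 102 - -5460 = 102 + 5460 = 5562$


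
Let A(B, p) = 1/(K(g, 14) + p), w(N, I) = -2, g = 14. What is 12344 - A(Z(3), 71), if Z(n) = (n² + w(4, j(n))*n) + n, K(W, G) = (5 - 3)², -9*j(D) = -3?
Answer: 925799/75 ≈ 12344.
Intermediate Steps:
j(D) = ⅓ (j(D) = -⅑*(-3) = ⅓)
K(W, G) = 4 (K(W, G) = 2² = 4)
Z(n) = n² - n (Z(n) = (n² - 2*n) + n = n² - n)
A(B, p) = 1/(4 + p)
12344 - A(Z(3), 71) = 12344 - 1/(4 + 71) = 12344 - 1/75 = 925799/75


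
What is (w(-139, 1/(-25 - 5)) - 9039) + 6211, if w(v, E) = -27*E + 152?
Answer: -26751/10 ≈ -2675.1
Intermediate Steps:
w(v, E) = 152 - 27*E
(w(-139, 1/(-25 - 5)) - 9039) + 6211 = ((152 - 27/(-25 - 5)) - 9039) + 6211 = ((152 - 27/(-30)) - 9039) + 6211 = ((152 - 27*(-1/30)) - 9039) + 6211 = ((152 + 9/10) - 9039) + 6211 = (1529/10 - 9039) + 6211 = -88861/10 + 6211 = -26751/10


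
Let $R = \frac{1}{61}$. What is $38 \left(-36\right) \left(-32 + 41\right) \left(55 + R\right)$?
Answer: $- \frac{41319072}{61} \approx -6.7736 \cdot 10^{5}$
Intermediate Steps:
$R = \frac{1}{61} \approx 0.016393$
$38 \left(-36\right) \left(-32 + 41\right) \left(55 + R\right) = 38 \left(-36\right) \left(-32 + 41\right) \left(55 + \frac{1}{61}\right) = - 1368 \cdot 9 \cdot \frac{3356}{61} = \left(-1368\right) \frac{30204}{61} = - \frac{41319072}{61}$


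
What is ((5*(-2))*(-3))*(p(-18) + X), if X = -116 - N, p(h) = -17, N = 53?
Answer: -5580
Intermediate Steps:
X = -169 (X = -116 - 1*53 = -116 - 53 = -169)
((5*(-2))*(-3))*(p(-18) + X) = ((5*(-2))*(-3))*(-17 - 169) = -10*(-3)*(-186) = 30*(-186) = -5580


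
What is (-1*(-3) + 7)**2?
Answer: 100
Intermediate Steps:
(-1*(-3) + 7)**2 = (3 + 7)**2 = 10**2 = 100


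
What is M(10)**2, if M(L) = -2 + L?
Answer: 64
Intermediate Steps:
M(10)**2 = (-2 + 10)**2 = 8**2 = 64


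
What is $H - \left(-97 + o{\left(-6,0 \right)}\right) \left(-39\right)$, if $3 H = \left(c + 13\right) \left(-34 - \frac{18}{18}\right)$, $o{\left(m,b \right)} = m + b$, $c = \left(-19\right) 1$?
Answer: $-3947$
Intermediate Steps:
$c = -19$
$o{\left(m,b \right)} = b + m$
$H = 70$ ($H = \frac{\left(-19 + 13\right) \left(-34 - \frac{18}{18}\right)}{3} = \frac{\left(-6\right) \left(-34 - 1\right)}{3} = \frac{\left(-6\right) \left(-35\right)}{3} = \frac{1}{3} \cdot 210 = 70$)
$H - \left(-97 + o{\left(-6,0 \right)}\right) \left(-39\right) = 70 - \left(-97 + \left(0 - 6\right)\right) \left(-39\right) = 70 - \left(-97 - 6\right) \left(-39\right) = 70 - \left(-103\right) \left(-39\right) = 70 - 4017 = -3947$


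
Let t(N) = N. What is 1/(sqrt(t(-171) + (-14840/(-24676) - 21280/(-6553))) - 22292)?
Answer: -901164287444/20088761052866845 - 3*I*sqrt(30351276790357781)/20088761052866845 ≈ -4.4859e-5 - 2.6017e-8*I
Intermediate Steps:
1/(sqrt(t(-171) + (-14840/(-24676) - 21280/(-6553))) - 22292) = 1/(sqrt(-171 + (-14840/(-24676) - 21280/(-6553))) - 22292) = 1/(sqrt(-171 + (-14840*(-1/24676) - 21280*(-1/6553))) - 22292) = 1/(sqrt(-171 + (3710/6169 + 21280/6553)) - 22292) = 1/(sqrt(-171 + 155587950/40425457) - 22292) = 1/(sqrt(-6757165197/40425457) - 22292) = 1/(3*I*sqrt(30351276790357781)/40425457 - 22292) = 1/(-22292 + 3*I*sqrt(30351276790357781)/40425457)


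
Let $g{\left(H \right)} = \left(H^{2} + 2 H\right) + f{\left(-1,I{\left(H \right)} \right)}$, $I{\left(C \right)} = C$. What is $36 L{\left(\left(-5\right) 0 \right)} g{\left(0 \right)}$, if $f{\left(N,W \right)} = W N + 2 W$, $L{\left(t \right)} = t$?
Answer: $0$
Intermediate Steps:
$f{\left(N,W \right)} = 2 W + N W$ ($f{\left(N,W \right)} = N W + 2 W = 2 W + N W$)
$g{\left(H \right)} = H^{2} + 3 H$ ($g{\left(H \right)} = \left(H^{2} + 2 H\right) + H \left(2 - 1\right) = \left(H^{2} + 2 H\right) + H 1 = \left(H^{2} + 2 H\right) + H = H^{2} + 3 H$)
$36 L{\left(\left(-5\right) 0 \right)} g{\left(0 \right)} = 36 \left(\left(-5\right) 0\right) 0 \left(3 + 0\right) = 36 \cdot 0 \cdot 0 \cdot 3 = 0 \cdot 0 = 0$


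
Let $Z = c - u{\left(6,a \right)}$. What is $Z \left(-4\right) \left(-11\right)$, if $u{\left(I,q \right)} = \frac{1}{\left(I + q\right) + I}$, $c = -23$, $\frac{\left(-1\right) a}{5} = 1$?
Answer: $- \frac{7128}{7} \approx -1018.3$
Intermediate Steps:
$a = -5$ ($a = \left(-5\right) 1 = -5$)
$u{\left(I,q \right)} = \frac{1}{q + 2 I}$
$Z = - \frac{162}{7}$ ($Z = -23 - \frac{1}{-5 + 2 \cdot 6} = -23 - \frac{1}{-5 + 12} = -23 - \frac{1}{7} = - \frac{162}{7} \approx -23.143$)
$Z \left(-4\right) \left(-11\right) = \left(- \frac{162}{7}\right) \left(-4\right) \left(-11\right) = \frac{648}{7} \left(-11\right) = - \frac{7128}{7}$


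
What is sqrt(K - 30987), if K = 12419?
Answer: 2*I*sqrt(4642) ≈ 136.26*I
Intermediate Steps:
sqrt(K - 30987) = sqrt(12419 - 30987) = sqrt(-18568) = 2*I*sqrt(4642)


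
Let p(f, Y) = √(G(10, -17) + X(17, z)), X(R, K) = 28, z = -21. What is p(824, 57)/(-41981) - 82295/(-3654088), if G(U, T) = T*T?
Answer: 82295/3654088 - √317/41981 ≈ 0.022097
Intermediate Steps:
G(U, T) = T²
p(f, Y) = √317 (p(f, Y) = √((-17)² + 28) = √(289 + 28) = √317)
p(824, 57)/(-41981) - 82295/(-3654088) = √317/(-41981) - 82295/(-3654088) = √317*(-1/41981) - 82295*(-1/3654088) = -√317/41981 + 82295/3654088 = 82295/3654088 - √317/41981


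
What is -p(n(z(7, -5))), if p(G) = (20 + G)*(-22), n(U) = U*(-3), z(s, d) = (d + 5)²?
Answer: 440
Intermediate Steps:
z(s, d) = (5 + d)²
n(U) = -3*U
p(G) = -440 - 22*G
-p(n(z(7, -5))) = -(-440 - (-66)*(5 - 5)²) = -(-440 - (-66)*0²) = -(-440 - (-66)*0) = -(-440 - 22*0) = -(-440 + 0) = -1*(-440) = 440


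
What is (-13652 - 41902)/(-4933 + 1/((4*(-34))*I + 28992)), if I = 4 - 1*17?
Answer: 569613680/50579693 ≈ 11.262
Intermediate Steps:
I = -13 (I = 4 - 17 = -13)
(-13652 - 41902)/(-4933 + 1/((4*(-34))*I + 28992)) = (-13652 - 41902)/(-4933 + 1/((4*(-34))*(-13) + 28992)) = -55554/(-4933 + 1/(-136*(-13) + 28992)) = -55554/(-4933 + 1/(1768 + 28992)) = -55554/(-4933 + 1/30760) = -55554/(-151739079/30760) = -55554*(-30760/151739079) = 569613680/50579693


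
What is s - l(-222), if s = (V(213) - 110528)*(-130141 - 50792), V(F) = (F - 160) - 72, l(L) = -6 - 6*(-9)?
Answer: 20001600303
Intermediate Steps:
l(L) = 48 (l(L) = -6 + 54 = 48)
V(F) = -232 + F (V(F) = (-160 + F) - 72 = -232 + F)
s = 20001600351 (s = ((-232 + 213) - 110528)*(-130141 - 50792) = (-19 - 110528)*(-180933) = -110547*(-180933) = 20001600351)
s - l(-222) = 20001600351 - 1*48 = 20001600351 - 48 = 20001600303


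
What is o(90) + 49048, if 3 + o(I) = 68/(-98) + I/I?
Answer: 2403220/49 ≈ 49045.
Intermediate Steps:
o(I) = -132/49 (o(I) = -3 + (68/(-98) + I/I) = -3 + (68*(-1/98) + 1) = -3 + (-34/49 + 1) = -3 + 15/49 = -132/49)
o(90) + 49048 = -132/49 + 49048 = 2403220/49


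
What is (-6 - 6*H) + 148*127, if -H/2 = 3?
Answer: 18826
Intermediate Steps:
H = -6 (H = -2*3 = -6)
(-6 - 6*H) + 148*127 = (-6 - 6*(-6)) + 148*127 = (-6 + 36) + 18796 = 30 + 18796 = 18826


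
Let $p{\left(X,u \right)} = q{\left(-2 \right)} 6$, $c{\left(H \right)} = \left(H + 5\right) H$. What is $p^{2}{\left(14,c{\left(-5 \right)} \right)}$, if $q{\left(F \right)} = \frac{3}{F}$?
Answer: $81$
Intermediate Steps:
$c{\left(H \right)} = H \left(5 + H\right)$ ($c{\left(H \right)} = \left(5 + H\right) H = H \left(5 + H\right)$)
$p{\left(X,u \right)} = -9$ ($p{\left(X,u \right)} = \frac{3}{-2} \cdot 6 = 3 \left(- \frac{1}{2}\right) 6 = \left(- \frac{3}{2}\right) 6 = -9$)
$p^{2}{\left(14,c{\left(-5 \right)} \right)} = \left(-9\right)^{2} = 81$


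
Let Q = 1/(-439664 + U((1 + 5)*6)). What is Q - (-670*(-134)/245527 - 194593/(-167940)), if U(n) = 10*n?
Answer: -6903177211625381/4528543799837880 ≈ -1.5244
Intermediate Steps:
Q = -1/439304 (Q = 1/(-439664 + 10*((1 + 5)*6)) = 1/(-439664 + 10*(6*6)) = 1/(-439664 + 10*36) = 1/(-439664 + 360) = 1/(-439304) = -1/439304 ≈ -2.2763e-6)
Q - (-670*(-134)/245527 - 194593/(-167940)) = -1/439304 - (-670*(-134)/245527 - 194593/(-167940)) = -1/439304 - (89780*(1/245527) - 194593*(-1/167940)) = -1/439304 - (89780/245527 + 194593/167940) = -1/439304 - 1*62855488711/41233804380 = -1/439304 - 62855488711/41233804380 = -6903177211625381/4528543799837880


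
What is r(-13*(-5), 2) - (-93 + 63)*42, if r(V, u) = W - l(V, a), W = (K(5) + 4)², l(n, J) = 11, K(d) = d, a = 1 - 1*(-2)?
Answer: 1330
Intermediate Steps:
a = 3 (a = 1 + 2 = 3)
W = 81 (W = (5 + 4)² = 9² = 81)
r(V, u) = 70 (r(V, u) = 81 - 1*11 = 81 - 11 = 70)
r(-13*(-5), 2) - (-93 + 63)*42 = 70 - (-93 + 63)*42 = 70 - (-30)*42 = 70 - 1*(-1260) = 70 + 1260 = 1330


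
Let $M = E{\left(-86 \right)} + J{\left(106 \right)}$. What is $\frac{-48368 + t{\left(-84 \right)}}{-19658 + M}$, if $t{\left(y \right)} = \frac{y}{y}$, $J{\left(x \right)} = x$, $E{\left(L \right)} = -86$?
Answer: $\frac{48367}{19638} \approx 2.4629$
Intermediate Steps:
$M = 20$ ($M = -86 + 106 = 20$)
$t{\left(y \right)} = 1$
$\frac{-48368 + t{\left(-84 \right)}}{-19658 + M} = \frac{-48368 + 1}{-19658 + 20} = - \frac{48367}{-19638} = \left(-48367\right) \left(- \frac{1}{19638}\right) = \frac{48367}{19638}$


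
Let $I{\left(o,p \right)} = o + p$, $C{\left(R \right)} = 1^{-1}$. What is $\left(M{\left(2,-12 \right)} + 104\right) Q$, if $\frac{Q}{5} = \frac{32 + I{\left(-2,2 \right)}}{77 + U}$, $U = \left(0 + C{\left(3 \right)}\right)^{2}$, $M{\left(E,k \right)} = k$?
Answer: $\frac{7360}{39} \approx 188.72$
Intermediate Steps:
$C{\left(R \right)} = 1$
$U = 1$ ($U = \left(0 + 1\right)^{2} = 1^{2} = 1$)
$Q = \frac{80}{39}$ ($Q = 5 \frac{32 + \left(-2 + 2\right)}{77 + 1} = 5 \frac{32 + 0}{78} = 5 \cdot 32 \cdot \frac{1}{78} = 5 \cdot \frac{16}{39} = \frac{80}{39} \approx 2.0513$)
$\left(M{\left(2,-12 \right)} + 104\right) Q = \left(-12 + 104\right) \frac{80}{39} = 92 \cdot \frac{80}{39} = \frac{7360}{39}$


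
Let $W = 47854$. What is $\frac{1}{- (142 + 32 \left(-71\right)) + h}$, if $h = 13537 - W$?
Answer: $- \frac{1}{32187} \approx -3.1068 \cdot 10^{-5}$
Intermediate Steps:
$h = -34317$ ($h = 13537 - 47854 = -34317$)
$\frac{1}{- (142 + 32 \left(-71\right)) + h} = \frac{1}{- (142 + 32 \left(-71\right)) - 34317} = \frac{1}{- (142 - 2272) - 34317} = \frac{1}{\left(-1\right) \left(-2130\right) - 34317} = \frac{1}{2130 - 34317} = \frac{1}{-32187} = - \frac{1}{32187}$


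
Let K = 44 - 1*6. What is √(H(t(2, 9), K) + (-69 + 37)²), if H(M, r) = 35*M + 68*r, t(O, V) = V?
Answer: √3923 ≈ 62.634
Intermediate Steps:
K = 38 (K = 44 - 6 = 38)
√(H(t(2, 9), K) + (-69 + 37)²) = √((35*9 + 68*38) + (-69 + 37)²) = √((315 + 2584) + (-32)²) = √(2899 + 1024) = √3923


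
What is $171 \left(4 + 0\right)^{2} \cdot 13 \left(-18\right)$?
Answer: $-640224$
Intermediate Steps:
$171 \left(4 + 0\right)^{2} \cdot 13 \left(-18\right) = 171 \cdot 4^{2} \cdot 13 \left(-18\right) = 171 \cdot 16 \cdot 13 \left(-18\right) = 171 \cdot 208 \left(-18\right) = 171 \left(-3744\right) = -640224$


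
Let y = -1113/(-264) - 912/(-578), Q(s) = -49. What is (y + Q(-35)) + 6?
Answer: -946229/25432 ≈ -37.206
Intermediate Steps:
y = 147347/25432 (y = -1113*(-1/264) - 912*(-1/578) = 371/88 + 456/289 = 147347/25432 ≈ 5.7938)
(y + Q(-35)) + 6 = (147347/25432 - 49) + 6 = -1098821/25432 + 6 = -946229/25432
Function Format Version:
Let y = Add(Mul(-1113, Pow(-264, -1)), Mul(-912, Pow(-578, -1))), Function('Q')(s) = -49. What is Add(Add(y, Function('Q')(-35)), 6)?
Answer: Rational(-946229, 25432) ≈ -37.206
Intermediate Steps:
y = Rational(147347, 25432) (y = Add(Mul(-1113, Rational(-1, 264)), Mul(-912, Rational(-1, 578))) = Add(Rational(371, 88), Rational(456, 289)) = Rational(147347, 25432) ≈ 5.7938)
Add(Add(y, Function('Q')(-35)), 6) = Add(Add(Rational(147347, 25432), -49), 6) = Add(Rational(-1098821, 25432), 6) = Rational(-946229, 25432)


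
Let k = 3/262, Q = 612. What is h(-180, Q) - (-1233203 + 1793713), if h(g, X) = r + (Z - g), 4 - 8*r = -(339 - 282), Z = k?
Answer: -587217837/1048 ≈ -5.6032e+5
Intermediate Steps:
k = 3/262 (k = 3*(1/262) = 3/262 ≈ 0.011450)
Z = 3/262 ≈ 0.011450
r = 61/8 (r = ½ - (-1)*(339 - 282)/8 = ½ - (-1)*57/8 = ½ - ⅛*(-57) = ½ + 57/8 = 61/8 ≈ 7.6250)
h(g, X) = 8003/1048 - g (h(g, X) = 61/8 + (3/262 - g) = 8003/1048 - g)
h(-180, Q) - (-1233203 + 1793713) = (8003/1048 - 1*(-180)) - (-1233203 + 1793713) = (8003/1048 + 180) - 1*560510 = 196643/1048 - 560510 = -587217837/1048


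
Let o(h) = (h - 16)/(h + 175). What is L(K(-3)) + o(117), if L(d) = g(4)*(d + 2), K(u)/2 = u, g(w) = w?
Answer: -4571/292 ≈ -15.654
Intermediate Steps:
o(h) = (-16 + h)/(175 + h)
K(u) = 2*u
L(d) = 8 + 4*d (L(d) = 4*(d + 2) = 4*(2 + d) = 8 + 4*d)
L(K(-3)) + o(117) = (8 + 4*(2*(-3))) + (-16 + 117)/(175 + 117) = (8 + 4*(-6)) + 101/292 = (8 - 24) + (1/292)*101 = -16 + 101/292 = -4571/292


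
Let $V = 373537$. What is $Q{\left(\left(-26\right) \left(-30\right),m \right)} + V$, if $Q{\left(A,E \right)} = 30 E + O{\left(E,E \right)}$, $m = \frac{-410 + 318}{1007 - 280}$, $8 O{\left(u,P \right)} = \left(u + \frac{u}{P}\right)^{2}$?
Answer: $\frac{1579385447649}{4228232} \approx 3.7353 \cdot 10^{5}$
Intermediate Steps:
$O{\left(u,P \right)} = \frac{\left(u + \frac{u}{P}\right)^{2}}{8}$
$m = - \frac{92}{727} \approx -0.12655$
$Q{\left(A,E \right)} = 30 E + \frac{\left(1 + E\right)^{2}}{8}$ ($Q{\left(A,E \right)} = 30 E + \frac{E^{2} \left(1 + E\right)^{2}}{8 E^{2}} = 30 E + \frac{\left(1 + E\right)^{2}}{8}$)
$Q{\left(\left(-26\right) \left(-30\right),m \right)} + V = \left(30 \left(- \frac{92}{727}\right) + \frac{\left(1 - \frac{92}{727}\right)^{2}}{8}\right) + 373537 = \left(- \frac{2760}{727} + \frac{\left(\frac{635}{727}\right)^{2}}{8}\right) + 373537 = \left(- \frac{2760}{727} + \frac{1}{8} \cdot \frac{403225}{528529}\right) + 373537 = \left(- \frac{2760}{727} + \frac{403225}{4228232}\right) + 373537 = - \frac{15648935}{4228232} + 373537 = \frac{1579385447649}{4228232}$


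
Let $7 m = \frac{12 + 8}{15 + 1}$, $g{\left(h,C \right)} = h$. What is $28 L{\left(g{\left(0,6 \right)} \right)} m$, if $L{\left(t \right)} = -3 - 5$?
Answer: $-40$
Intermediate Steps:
$m = \frac{5}{28}$ ($m = \frac{\left(12 + 8\right) \frac{1}{15 + 1}}{7} = \frac{20 \cdot \frac{1}{16}}{7} = \frac{1}{7} \cdot \frac{5}{4} = \frac{5}{28} \approx 0.17857$)
$L{\left(t \right)} = -8$
$28 L{\left(g{\left(0,6 \right)} \right)} m = 28 \left(-8\right) \frac{5}{28} = \left(-224\right) \frac{5}{28} = -40$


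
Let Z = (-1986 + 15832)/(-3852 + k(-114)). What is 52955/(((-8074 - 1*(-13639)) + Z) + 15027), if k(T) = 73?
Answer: 11771585/4576666 ≈ 2.5721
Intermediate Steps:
Z = -13846/3779 (Z = (-1986 + 15832)/(-3852 + 73) = 13846/(-3779) = 13846*(-1/3779) = -13846/3779 ≈ -3.6639)
52955/(((-8074 - 1*(-13639)) + Z) + 15027) = 52955/(((-8074 - 1*(-13639)) - 13846/3779) + 15027) = 52955/(((-8074 + 13639) - 13846/3779) + 15027) = 52955/((5565 - 13846/3779) + 15027) = 52955/(21016289/3779 + 15027) = 52955/(77803322/3779) = 52955*(3779/77803322) = 11771585/4576666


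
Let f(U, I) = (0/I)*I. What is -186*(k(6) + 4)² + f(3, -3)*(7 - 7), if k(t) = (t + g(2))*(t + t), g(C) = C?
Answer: -1860000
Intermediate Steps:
f(U, I) = 0 (f(U, I) = 0*I = 0)
k(t) = 2*t*(2 + t) (k(t) = (t + 2)*(t + t) = (2 + t)*(2*t) = 2*t*(2 + t))
-186*(k(6) + 4)² + f(3, -3)*(7 - 7) = -186*(2*6*(2 + 6) + 4)² + 0*(7 - 7) = -186*(2*6*8 + 4)² + 0*0 = -186*(96 + 4)² + 0 = -186*100² + 0 = -186*10000 + 0 = -1860000 + 0 = -1860000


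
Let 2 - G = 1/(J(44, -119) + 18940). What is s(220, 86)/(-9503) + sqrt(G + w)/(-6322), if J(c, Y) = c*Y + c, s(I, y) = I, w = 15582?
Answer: -220/9503 - sqrt(736373232147)/43457428 ≈ -0.042897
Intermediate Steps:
J(c, Y) = c + Y*c (J(c, Y) = Y*c + c = c + Y*c)
G = 27495/13748 (G = 2 - 1/(44*(1 - 119) + 18940) = 2 - 1/(44*(-118) + 18940) = 2 - 1/(-5192 + 18940) = 2 - 1/13748 = 27495/13748 ≈ 1.9999)
s(220, 86)/(-9503) + sqrt(G + w)/(-6322) = 220/(-9503) + sqrt(27495/13748 + 15582)/(-6322) = 220*(-1/9503) + sqrt(214248831/13748)*(-1/6322) = -220/9503 + (sqrt(736373232147)/6874)*(-1/6322) = -220/9503 - sqrt(736373232147)/43457428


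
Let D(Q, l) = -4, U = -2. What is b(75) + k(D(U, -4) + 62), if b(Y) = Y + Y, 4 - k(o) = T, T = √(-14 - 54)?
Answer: 154 - 2*I*√17 ≈ 154.0 - 8.2462*I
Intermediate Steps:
T = 2*I*√17 (T = √(-68) = 2*I*√17 ≈ 8.2462*I)
k(o) = 4 - 2*I*√17
b(Y) = 2*Y
b(75) + k(D(U, -4) + 62) = 2*75 + (4 - 2*I*√17) = 150 + (4 - 2*I*√17) = 154 - 2*I*√17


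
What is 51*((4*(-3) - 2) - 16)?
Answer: -1530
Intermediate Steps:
51*((4*(-3) - 2) - 16) = 51*((-12 - 2) - 16) = 51*(-14 - 16) = 51*(-30) = -1530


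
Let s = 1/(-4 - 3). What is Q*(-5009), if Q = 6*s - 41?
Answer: 1467637/7 ≈ 2.0966e+5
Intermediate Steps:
s = -⅐ (s = 1/(-7) = -⅐ ≈ -0.14286)
Q = -293/7 (Q = 6*(-⅐) - 41 = -6/7 - 41 = -293/7 ≈ -41.857)
Q*(-5009) = -293/7*(-5009) = 1467637/7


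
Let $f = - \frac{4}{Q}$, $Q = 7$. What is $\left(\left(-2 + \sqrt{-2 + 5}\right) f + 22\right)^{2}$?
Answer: $\frac{3756}{7} - \frac{1296 \sqrt{3}}{49} \approx 490.76$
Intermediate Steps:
$f = - \frac{4}{7} \approx -0.57143$
$\left(\left(-2 + \sqrt{-2 + 5}\right) f + 22\right)^{2} = \left(\left(-2 + \sqrt{-2 + 5}\right) \left(- \frac{4}{7}\right) + 22\right)^{2} = \left(\left(-2 + \sqrt{3}\right) \left(- \frac{4}{7}\right) + 22\right)^{2} = \left(\left(\frac{8}{7} - \frac{4 \sqrt{3}}{7}\right) + 22\right)^{2} = \left(\frac{162}{7} - \frac{4 \sqrt{3}}{7}\right)^{2}$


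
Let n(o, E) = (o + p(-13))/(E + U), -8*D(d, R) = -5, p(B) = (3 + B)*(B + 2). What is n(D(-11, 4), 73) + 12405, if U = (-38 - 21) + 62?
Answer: 7543125/608 ≈ 12406.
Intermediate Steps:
U = 3 (U = -59 + 62 = 3)
p(B) = (2 + B)*(3 + B) (p(B) = (3 + B)*(2 + B) = (2 + B)*(3 + B))
D(d, R) = 5/8 (D(d, R) = -⅛*(-5) = 5/8)
n(o, E) = (110 + o)/(3 + E) (n(o, E) = (o + (6 + (-13)² + 5*(-13)))/(E + 3) = (o + (6 + 169 - 65))/(3 + E) = (o + 110)/(3 + E) = (110 + o)/(3 + E))
n(D(-11, 4), 73) + 12405 = (110 + 5/8)/(3 + 73) + 12405 = (885/8)/76 + 12405 = (1/76)*(885/8) + 12405 = 885/608 + 12405 = 7543125/608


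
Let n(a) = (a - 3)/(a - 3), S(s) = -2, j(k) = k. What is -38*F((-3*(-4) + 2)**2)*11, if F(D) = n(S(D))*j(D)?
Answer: -81928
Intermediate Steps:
n(a) = 1 (n(a) = (-3 + a)/(-3 + a) = 1)
F(D) = D (F(D) = 1*D = D)
-38*F((-3*(-4) + 2)**2)*11 = -38*(-3*(-4) + 2)**2*11 = -38*(12 + 2)**2*11 = -38*14**2*11 = -7448*11 = -38*2156 = -81928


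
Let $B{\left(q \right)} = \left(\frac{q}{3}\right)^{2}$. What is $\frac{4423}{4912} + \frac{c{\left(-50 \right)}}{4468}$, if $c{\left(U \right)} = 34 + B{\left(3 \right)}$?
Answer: $\frac{4983471}{5486704} \approx 0.90828$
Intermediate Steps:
$B{\left(q \right)} = \frac{q^{2}}{9}$ ($B{\left(q \right)} = \left(q \frac{1}{3}\right)^{2} = \left(\frac{q}{3}\right)^{2} = \frac{q^{2}}{9}$)
$c{\left(U \right)} = 35$ ($c{\left(U \right)} = 34 + \frac{3^{2}}{9} = 34 + \frac{1}{9} \cdot 9 = 34 + 1 = 35$)
$\frac{4423}{4912} + \frac{c{\left(-50 \right)}}{4468} = \frac{4423}{4912} + \frac{35}{4468} = \frac{4983471}{5486704}$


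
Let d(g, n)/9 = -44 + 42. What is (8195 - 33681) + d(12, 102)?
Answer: -25504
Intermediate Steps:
d(g, n) = -18 (d(g, n) = 9*(-44 + 42) = 9*(-2) = -18)
(8195 - 33681) + d(12, 102) = (8195 - 33681) - 18 = -25486 - 18 = -25504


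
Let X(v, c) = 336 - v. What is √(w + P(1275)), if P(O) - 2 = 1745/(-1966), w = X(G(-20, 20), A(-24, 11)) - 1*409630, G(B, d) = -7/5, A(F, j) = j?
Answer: I*√39549386225090/9830 ≈ 639.76*I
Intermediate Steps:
G(B, d) = -7/5 (G(B, d) = -7*⅕ = -7/5)
w = -2046463/5 (w = (336 - 1*(-7/5)) - 1*409630 = (336 + 7/5) - 409630 = 1687/5 - 409630 = -2046463/5 ≈ -4.0929e+5)
P(O) = 2187/1966 (P(O) = 2 + 1745/(-1966) = 2 + 1745*(-1/1966) = 2 - 1745/1966 = 2187/1966)
√(w + P(1275)) = √(-2046463/5 + 2187/1966) = √(-4023335323/9830) = I*√39549386225090/9830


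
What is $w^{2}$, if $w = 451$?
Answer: $203401$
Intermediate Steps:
$w^{2} = 451^{2} = 203401$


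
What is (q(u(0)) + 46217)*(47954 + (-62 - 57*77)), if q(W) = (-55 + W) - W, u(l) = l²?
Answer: 2008185486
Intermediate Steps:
q(W) = -55
(q(u(0)) + 46217)*(47954 + (-62 - 57*77)) = (-55 + 46217)*(47954 + (-62 - 57*77)) = 46162*(47954 + (-62 - 4389)) = 46162*(47954 - 4451) = 46162*43503 = 2008185486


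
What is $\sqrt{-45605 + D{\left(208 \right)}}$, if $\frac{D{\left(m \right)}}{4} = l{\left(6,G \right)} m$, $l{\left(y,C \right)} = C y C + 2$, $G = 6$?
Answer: $\sqrt{135771} \approx 368.47$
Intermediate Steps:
$l{\left(y,C \right)} = 2 + y C^{2}$ ($l{\left(y,C \right)} = y C^{2} + 2 = 2 + y C^{2}$)
$D{\left(m \right)} = 872 m$ ($D{\left(m \right)} = 4 \left(2 + 6 \cdot 6^{2}\right) m = 4 \left(2 + 6 \cdot 36\right) m = 4 \left(2 + 216\right) m = 4 \cdot 218 m = 872 m$)
$\sqrt{-45605 + D{\left(208 \right)}} = \sqrt{-45605 + 872 \cdot 208} = \sqrt{-45605 + 181376} = \sqrt{135771}$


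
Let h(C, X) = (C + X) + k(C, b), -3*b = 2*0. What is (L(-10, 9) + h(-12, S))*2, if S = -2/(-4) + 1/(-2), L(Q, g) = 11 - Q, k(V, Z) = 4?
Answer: 26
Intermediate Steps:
b = 0 (b = -2*0/3 = -⅓*0 = 0)
S = 0 (S = -2*(-¼) + 1*(-½) = ½ - ½ = 0)
h(C, X) = 4 + C + X (h(C, X) = (C + X) + 4 = 4 + C + X)
(L(-10, 9) + h(-12, S))*2 = ((11 - 1*(-10)) + (4 - 12 + 0))*2 = ((11 + 10) - 8)*2 = (21 - 8)*2 = 13*2 = 26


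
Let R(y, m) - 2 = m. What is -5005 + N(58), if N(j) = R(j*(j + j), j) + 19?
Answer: -4926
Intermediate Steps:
R(y, m) = 2 + m
N(j) = 21 + j (N(j) = (2 + j) + 19 = 21 + j)
-5005 + N(58) = -5005 + (21 + 58) = -5005 + 79 = -4926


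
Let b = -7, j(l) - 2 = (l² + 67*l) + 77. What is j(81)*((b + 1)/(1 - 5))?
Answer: 36201/2 ≈ 18101.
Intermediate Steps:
j(l) = 79 + l² + 67*l (j(l) = 2 + ((l² + 67*l) + 77) = 2 + (77 + l² + 67*l) = 79 + l² + 67*l)
j(81)*((b + 1)/(1 - 5)) = (79 + 81² + 67*81)*((-7 + 1)/(1 - 5)) = (79 + 6561 + 5427)*(-6/(-4)) = 12067*(-6*(-¼)) = 12067*(3/2) = 36201/2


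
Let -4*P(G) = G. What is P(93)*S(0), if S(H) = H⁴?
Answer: 0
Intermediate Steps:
P(G) = -G/4
P(93)*S(0) = -¼*93*0⁴ = -93/4*0 = 0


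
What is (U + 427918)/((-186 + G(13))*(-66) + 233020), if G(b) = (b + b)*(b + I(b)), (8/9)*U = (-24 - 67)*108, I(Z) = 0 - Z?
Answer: 833723/490592 ≈ 1.6994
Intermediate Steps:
I(Z) = -Z
U = -22113/2 (U = 9*((-24 - 67)*108)/8 = 9*(-91*108)/8 = (9/8)*(-9828) = -22113/2 ≈ -11057.)
G(b) = 0 (G(b) = (b + b)*(b - b) = (2*b)*0 = 0)
(U + 427918)/((-186 + G(13))*(-66) + 233020) = (-22113/2 + 427918)/((-186 + 0)*(-66) + 233020) = 833723/(2*(-186*(-66) + 233020)) = 833723/(2*(12276 + 233020)) = (833723/2)/245296 = (833723/2)*(1/245296) = 833723/490592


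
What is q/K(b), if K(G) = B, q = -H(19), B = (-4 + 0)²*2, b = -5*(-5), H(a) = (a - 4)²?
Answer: -225/32 ≈ -7.0313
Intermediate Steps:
H(a) = (-4 + a)²
b = 25
B = 32 (B = (-4)²*2 = 16*2 = 32)
q = -225 (q = -(-4 + 19)² = -1*15² = -1*225 = -225)
K(G) = 32
q/K(b) = -225/32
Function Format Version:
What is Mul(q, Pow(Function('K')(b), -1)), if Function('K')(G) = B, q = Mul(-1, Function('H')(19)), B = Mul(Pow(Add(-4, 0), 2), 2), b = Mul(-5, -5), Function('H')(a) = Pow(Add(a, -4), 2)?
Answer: Rational(-225, 32) ≈ -7.0313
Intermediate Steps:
Function('H')(a) = Pow(Add(-4, a), 2)
b = 25
B = 32 (B = Mul(Pow(-4, 2), 2) = Mul(16, 2) = 32)
q = -225 (q = Mul(-1, Pow(Add(-4, 19), 2)) = Mul(-1, Pow(15, 2)) = Mul(-1, 225) = -225)
Function('K')(G) = 32
Mul(q, Pow(Function('K')(b), -1)) = Mul(-225, Pow(32, -1)) = Mul(-225, Rational(1, 32)) = Rational(-225, 32)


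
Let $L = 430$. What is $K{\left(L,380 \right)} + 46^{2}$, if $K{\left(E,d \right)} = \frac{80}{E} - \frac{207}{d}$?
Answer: $\frac{34569579}{16340} \approx 2115.6$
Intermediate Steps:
$K{\left(E,d \right)} = - \frac{207}{d} + \frac{80}{E}$
$K{\left(L,380 \right)} + 46^{2} = \left(- \frac{207}{380} + \frac{80}{430}\right) + 46^{2} = \left(\left(-207\right) \frac{1}{380} + 80 \cdot \frac{1}{430}\right) + 2116 = \left(- \frac{207}{380} + \frac{8}{43}\right) + 2116 = - \frac{5861}{16340} + 2116 = \frac{34569579}{16340}$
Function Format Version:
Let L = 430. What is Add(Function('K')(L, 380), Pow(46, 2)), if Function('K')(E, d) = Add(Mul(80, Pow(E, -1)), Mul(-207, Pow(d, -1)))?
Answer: Rational(34569579, 16340) ≈ 2115.6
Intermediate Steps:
Function('K')(E, d) = Add(Mul(-207, Pow(d, -1)), Mul(80, Pow(E, -1)))
Add(Function('K')(L, 380), Pow(46, 2)) = Add(Add(Mul(-207, Pow(380, -1)), Mul(80, Pow(430, -1))), Pow(46, 2)) = Add(Add(Mul(-207, Rational(1, 380)), Mul(80, Rational(1, 430))), 2116) = Add(Add(Rational(-207, 380), Rational(8, 43)), 2116) = Add(Rational(-5861, 16340), 2116) = Rational(34569579, 16340)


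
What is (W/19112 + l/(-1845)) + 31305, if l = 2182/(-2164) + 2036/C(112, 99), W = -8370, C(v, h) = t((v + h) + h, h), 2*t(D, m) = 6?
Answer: 895763925245563/28614820860 ≈ 31304.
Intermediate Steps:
t(D, m) = 3 (t(D, m) = (½)*6 = 3)
C(v, h) = 3
l = 2199679/3246 (l = 2182/(-2164) + 2036/3 = 2182*(-1/2164) + 2036*(⅓) = -1091/1082 + 2036/3 = 2199679/3246 ≈ 677.66)
(W/19112 + l/(-1845)) + 31305 = (-8370/19112 + (2199679/3246)/(-1845)) + 31305 = (-8370*1/19112 + (2199679/3246)*(-1/1845)) + 31305 = (-4185/9556 - 2199679/5988870) + 31305 = -23041776737/28614820860 + 31305 = 895763925245563/28614820860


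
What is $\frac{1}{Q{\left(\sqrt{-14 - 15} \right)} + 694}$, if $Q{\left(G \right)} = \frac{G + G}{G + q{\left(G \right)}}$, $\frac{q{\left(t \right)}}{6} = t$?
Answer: $\frac{7}{4860} \approx 0.0014403$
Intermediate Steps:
$q{\left(t \right)} = 6 t$
$Q{\left(G \right)} = \frac{2}{7}$ ($Q{\left(G \right)} = \frac{G + G}{G + 6 G} = \frac{2 G}{7 G} = 2 G \frac{1}{7 G} = \frac{2}{7}$)
$\frac{1}{Q{\left(\sqrt{-14 - 15} \right)} + 694} = \frac{1}{\frac{2}{7} + 694} = \frac{1}{\frac{4860}{7}} = \frac{7}{4860}$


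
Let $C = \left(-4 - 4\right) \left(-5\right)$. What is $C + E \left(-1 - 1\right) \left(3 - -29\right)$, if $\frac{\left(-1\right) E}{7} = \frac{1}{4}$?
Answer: $152$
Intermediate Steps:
$C = 40$ ($C = \left(-8\right) \left(-5\right) = 40$)
$E = - \frac{7}{4} \approx -1.75$
$C + E \left(-1 - 1\right) \left(3 - -29\right) = 40 + - \frac{7 \left(-1 - 1\right)}{4} \left(3 - -29\right) = 40 + \left(- \frac{7}{4}\right) \left(-2\right) \left(3 + 29\right) = 40 + \frac{7}{2} \cdot 32 = 40 + 112 = 152$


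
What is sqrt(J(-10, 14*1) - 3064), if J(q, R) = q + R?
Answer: 6*I*sqrt(85) ≈ 55.317*I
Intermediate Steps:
J(q, R) = R + q
sqrt(J(-10, 14*1) - 3064) = sqrt((14*1 - 10) - 3064) = sqrt((14 - 10) - 3064) = sqrt(4 - 3064) = sqrt(-3060) = 6*I*sqrt(85)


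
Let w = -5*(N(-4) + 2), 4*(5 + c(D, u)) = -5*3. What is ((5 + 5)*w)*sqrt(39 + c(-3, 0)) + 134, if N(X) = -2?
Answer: 134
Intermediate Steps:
c(D, u) = -35/4 (c(D, u) = -5 + (-5*3)/4 = -5 + (1/4)*(-15) = -5 - 15/4 = -35/4)
w = 0 (w = -5*(-2 + 2) = -5*0 = 0)
((5 + 5)*w)*sqrt(39 + c(-3, 0)) + 134 = ((5 + 5)*0)*sqrt(39 - 35/4) + 134 = (10*0)*sqrt(121/4) + 134 = 0*(11/2) + 134 = 0 + 134 = 134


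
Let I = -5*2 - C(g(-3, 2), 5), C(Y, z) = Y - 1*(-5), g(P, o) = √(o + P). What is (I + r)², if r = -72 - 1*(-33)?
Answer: (54 + I)² ≈ 2915.0 + 108.0*I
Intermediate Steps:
g(P, o) = √(P + o)
C(Y, z) = 5 + Y (C(Y, z) = Y + 5 = 5 + Y)
I = -15 - I (I = -5*2 - (5 + √(-3 + 2)) = -10 - (5 + √(-1)) = -10 - (5 + I) = -10 + (-5 - I) = -15 - I ≈ -15.0 - 1.0*I)
r = -39 (r = -72 + 33 = -39)
(I + r)² = ((-15 - I) - 39)² = (-54 - I)²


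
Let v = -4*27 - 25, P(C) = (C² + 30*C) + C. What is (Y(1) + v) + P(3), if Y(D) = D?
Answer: -30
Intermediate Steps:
P(C) = C² + 31*C
v = -133 (v = -108 - 25 = -133)
(Y(1) + v) + P(3) = (1 - 133) + 3*(31 + 3) = -132 + 3*34 = -132 + 102 = -30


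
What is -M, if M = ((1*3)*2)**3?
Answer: -216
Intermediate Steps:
M = 216 (M = (3*2)**3 = 6**3 = 216)
-M = -1*216 = -216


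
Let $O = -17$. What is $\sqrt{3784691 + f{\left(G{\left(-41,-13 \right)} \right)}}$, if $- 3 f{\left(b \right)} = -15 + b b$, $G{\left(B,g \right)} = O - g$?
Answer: $\frac{2 \sqrt{8515554}}{3} \approx 1945.4$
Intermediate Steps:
$G{\left(B,g \right)} = -17 - g$
$f{\left(b \right)} = 5 - \frac{b^{2}}{3}$ ($f{\left(b \right)} = - \frac{-15 + b b}{3} = - \frac{-15 + b^{2}}{3} = 5 - \frac{b^{2}}{3}$)
$\sqrt{3784691 + f{\left(G{\left(-41,-13 \right)} \right)}} = \sqrt{3784691 + \left(5 - \frac{\left(-17 - -13\right)^{2}}{3}\right)} = \sqrt{3784691 + \left(5 - \frac{\left(-17 + 13\right)^{2}}{3}\right)} = \sqrt{3784691 + \left(5 - \frac{\left(-4\right)^{2}}{3}\right)} = \sqrt{3784691 + \left(5 - \frac{16}{3}\right)} = \sqrt{3784691 - \frac{1}{3}} = \sqrt{\frac{11354072}{3}} = \frac{2 \sqrt{8515554}}{3}$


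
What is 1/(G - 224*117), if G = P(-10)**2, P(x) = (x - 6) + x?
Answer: -1/25532 ≈ -3.9167e-5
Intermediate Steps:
P(x) = -6 + 2*x (P(x) = (-6 + x) + x = -6 + 2*x)
G = 676 (G = (-6 + 2*(-10))**2 = (-6 - 20)**2 = (-26)**2 = 676)
1/(G - 224*117) = 1/(676 - 224*117) = 1/(676 - 26208) = 1/(-25532) = -1/25532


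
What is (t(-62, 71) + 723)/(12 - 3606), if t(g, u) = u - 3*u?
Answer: -581/3594 ≈ -0.16166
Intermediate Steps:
t(g, u) = -2*u
(t(-62, 71) + 723)/(12 - 3606) = (-2*71 + 723)/(12 - 3606) = (-142 + 723)/(-3594) = 581*(-1/3594) = -581/3594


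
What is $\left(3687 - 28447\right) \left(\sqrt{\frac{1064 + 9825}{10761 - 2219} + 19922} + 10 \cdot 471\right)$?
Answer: $-116619600 - \frac{12380 \sqrt{1453716964246}}{4271} \approx -1.2011 \cdot 10^{8}$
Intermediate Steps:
$\left(3687 - 28447\right) \left(\sqrt{\frac{1064 + 9825}{10761 - 2219} + 19922} + 10 \cdot 471\right) = \left(3687 - 28447\right) \left(\sqrt{\frac{10889}{8542} + 19922} + 4710\right) = - 24760 \left(\sqrt{10889 \cdot \frac{1}{8542} + 19922} + 4710\right) = - 24760 \left(\sqrt{\frac{10889}{8542} + 19922} + 4710\right) = - 24760 \left(\sqrt{\frac{170184613}{8542}} + 4710\right) = - 24760 \left(\frac{\sqrt{1453716964246}}{8542} + 4710\right) = - 24760 \left(4710 + \frac{\sqrt{1453716964246}}{8542}\right) = -116619600 - \frac{12380 \sqrt{1453716964246}}{4271}$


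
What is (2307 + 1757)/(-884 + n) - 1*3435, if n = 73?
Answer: -2789849/811 ≈ -3440.0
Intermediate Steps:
(2307 + 1757)/(-884 + n) - 1*3435 = (2307 + 1757)/(-884 + 73) - 1*3435 = 4064/(-811) - 3435 = 4064*(-1/811) - 3435 = -4064/811 - 3435 = -2789849/811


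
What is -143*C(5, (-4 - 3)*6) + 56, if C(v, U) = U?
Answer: 6062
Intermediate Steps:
-143*C(5, (-4 - 3)*6) + 56 = -143*(-4 - 3)*6 + 56 = -(-1001)*6 + 56 = -143*(-42) + 56 = 6006 + 56 = 6062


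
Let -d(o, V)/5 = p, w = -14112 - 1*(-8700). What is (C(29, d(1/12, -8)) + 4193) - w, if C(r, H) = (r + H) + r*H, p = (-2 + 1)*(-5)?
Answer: 8884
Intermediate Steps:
w = -5412 (w = -14112 + 8700 = -5412)
p = 5 (p = -1*(-5) = 5)
d(o, V) = -25 (d(o, V) = -5*5 = -25)
C(r, H) = H + r + H*r (C(r, H) = (H + r) + H*r = H + r + H*r)
(C(29, d(1/12, -8)) + 4193) - w = ((-25 + 29 - 25*29) + 4193) - 1*(-5412) = ((-25 + 29 - 725) + 4193) + 5412 = (-721 + 4193) + 5412 = 3472 + 5412 = 8884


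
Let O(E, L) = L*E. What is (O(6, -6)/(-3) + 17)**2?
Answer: 841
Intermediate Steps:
O(E, L) = E*L
(O(6, -6)/(-3) + 17)**2 = ((6*(-6))/(-3) + 17)**2 = (-36*(-1/3) + 17)**2 = (12 + 17)**2 = 29**2 = 841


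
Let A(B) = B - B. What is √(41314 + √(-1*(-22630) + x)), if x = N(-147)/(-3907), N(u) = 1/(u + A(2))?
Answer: √(278113875574626 + 82047*√152338602041391)/82047 ≈ 203.63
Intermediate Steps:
A(B) = 0
N(u) = 1/u (N(u) = 1/(u + 0) = 1/u)
x = 1/574329 (x = 1/(-147*(-3907)) = -1/147*(-1/3907) = 1/574329 ≈ 1.7412e-6)
√(41314 + √(-1*(-22630) + x)) = √(41314 + √(-1*(-22630) + 1/574329)) = √(41314 + √(22630 + 1/574329)) = √(41314 + √(12997065271/574329)) = √(41314 + √152338602041391/82047)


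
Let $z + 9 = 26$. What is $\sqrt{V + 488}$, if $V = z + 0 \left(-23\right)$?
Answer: $\sqrt{505} \approx 22.472$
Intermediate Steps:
$z = 17$ ($z = -9 + 26 = 17$)
$V = 17$ ($V = 17 + 0 \left(-23\right) = 17 + 0 = 17$)
$\sqrt{V + 488} = \sqrt{17 + 488} = \sqrt{505}$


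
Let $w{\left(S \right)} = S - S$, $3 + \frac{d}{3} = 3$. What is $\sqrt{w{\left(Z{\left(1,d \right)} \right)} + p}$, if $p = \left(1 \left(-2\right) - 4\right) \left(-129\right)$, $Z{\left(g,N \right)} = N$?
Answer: $3 \sqrt{86} \approx 27.821$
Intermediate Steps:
$d = 0$ ($d = -9 + 3 \cdot 3 = -9 + 9 = 0$)
$w{\left(S \right)} = 0$
$p = 774$ ($p = \left(-2 - 4\right) \left(-129\right) = \left(-6\right) \left(-129\right) = 774$)
$\sqrt{w{\left(Z{\left(1,d \right)} \right)} + p} = \sqrt{0 + 774} = \sqrt{774} = 3 \sqrt{86}$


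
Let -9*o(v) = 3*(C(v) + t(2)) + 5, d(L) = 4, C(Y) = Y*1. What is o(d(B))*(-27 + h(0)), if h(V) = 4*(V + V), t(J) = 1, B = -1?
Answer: 60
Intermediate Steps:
C(Y) = Y
h(V) = 8*V (h(V) = 4*(2*V) = 8*V)
o(v) = -8/9 - v/3 (o(v) = -(3*(v + 1) + 5)/9 = -(3*(1 + v) + 5)/9 = -((3 + 3*v) + 5)/9 = -(8 + 3*v)/9 = -8/9 - v/3)
o(d(B))*(-27 + h(0)) = (-8/9 - 1/3*4)*(-27 + 8*0) = (-8/9 - 4/3)*(-27 + 0) = -20/9*(-27) = 60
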